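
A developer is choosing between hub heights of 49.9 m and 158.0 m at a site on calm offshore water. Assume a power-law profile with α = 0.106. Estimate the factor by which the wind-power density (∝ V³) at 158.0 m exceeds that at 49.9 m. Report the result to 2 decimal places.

1.44

Speed ratio: V_B/V_A = (z_B/z_A)^α = (158.0/49.9)^0.106 = (3.1663)^0.106 = 1.12995
Power-density ratio: P_B/P_A = (V_B/V_A)³ = (1.12995)³ = 1.44270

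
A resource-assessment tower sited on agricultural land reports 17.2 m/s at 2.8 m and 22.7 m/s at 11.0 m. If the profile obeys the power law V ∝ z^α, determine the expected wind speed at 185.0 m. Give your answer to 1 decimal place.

First find α: α = ln(V₂/V₁)/ln(z₂/z₁) = ln(22.7/17.2)/ln(11.0/2.8) = 0.27746/1.36828 = 0.2028
Extrapolate from 11.0 m to 185.0 m: V₃ = 22.7 × (185.0/11.0)^0.2028 = 22.7 × 1.7724 = 40.2334 m/s

40.2 m/s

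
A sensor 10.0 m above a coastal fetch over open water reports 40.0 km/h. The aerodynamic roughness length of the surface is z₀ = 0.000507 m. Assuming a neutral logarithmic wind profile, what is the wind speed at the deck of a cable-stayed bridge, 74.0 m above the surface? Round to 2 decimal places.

48.10 km/h

Log law: V(z) ∝ ln(z/z₀), so V₂/V₁ = ln(z₂/z₀) / ln(z₁/z₀).
ln(74.0/0.000507) = 11.8911, ln(10.0/0.000507) = 9.8896
V₂ = 40.0 × 11.8911/9.8896 = 40.0 × 1.2024 = 48.0953 km/h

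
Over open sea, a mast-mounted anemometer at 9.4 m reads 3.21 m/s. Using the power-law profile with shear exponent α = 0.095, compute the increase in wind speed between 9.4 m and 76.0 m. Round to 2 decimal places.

Power law: V₂ = V₁ · (z₂/z₁)^α = 3.21 × (8.0851)^0.095 = 3.9150 m/s
ΔV = 3.9150 − 3.21 = 0.7050 m/s

0.71 m/s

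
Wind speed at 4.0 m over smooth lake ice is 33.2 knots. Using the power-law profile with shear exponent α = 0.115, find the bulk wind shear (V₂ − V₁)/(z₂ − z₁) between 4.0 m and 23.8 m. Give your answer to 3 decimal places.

0.382 knots/m

Power law: V₂ = V₁ · (z₂/z₁)^α = 33.2 × (5.9500)^0.115 = 40.7575 knots
ΔV/Δz = (40.7575 − 33.2)/(23.8 − 4.0) = 7.5575/19.8000 = 0.38169 knots/m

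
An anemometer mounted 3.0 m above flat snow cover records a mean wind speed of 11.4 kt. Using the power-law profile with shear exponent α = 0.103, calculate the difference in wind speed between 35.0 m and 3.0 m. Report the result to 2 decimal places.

Power law: V₂ = V₁ · (z₂/z₁)^α = 11.4 × (11.6667)^0.103 = 14.6825 kt
ΔV = 14.6825 − 11.4 = 3.2825 kt

3.28 kt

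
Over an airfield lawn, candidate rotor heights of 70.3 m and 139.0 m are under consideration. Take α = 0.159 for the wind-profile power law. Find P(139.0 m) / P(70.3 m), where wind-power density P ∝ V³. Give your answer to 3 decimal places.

1.384

Speed ratio: V_B/V_A = (z_B/z_A)^α = (139.0/70.3)^0.159 = (1.9772)^0.159 = 1.11448
Power-density ratio: P_B/P_A = (V_B/V_A)³ = (1.11448)³ = 1.38427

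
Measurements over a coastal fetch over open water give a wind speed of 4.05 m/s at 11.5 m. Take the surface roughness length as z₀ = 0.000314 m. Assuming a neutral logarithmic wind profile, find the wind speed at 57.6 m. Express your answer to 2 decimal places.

Log law: V(z) ∝ ln(z/z₀), so V₂/V₁ = ln(z₂/z₀) / ln(z₁/z₀).
ln(57.6/0.000314) = 12.1196, ln(11.5/0.000314) = 10.5085
V₂ = 4.05 × 12.1196/10.5085 = 4.05 × 1.1533 = 4.6710 m/s

4.67 m/s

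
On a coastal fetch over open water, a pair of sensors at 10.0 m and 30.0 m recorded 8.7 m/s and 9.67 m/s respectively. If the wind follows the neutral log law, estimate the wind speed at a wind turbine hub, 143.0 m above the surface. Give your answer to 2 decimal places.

11.05 m/s

Log law: V ∝ ln(z/z₀). From the pair, with r = V₁/V₂ = 0.89969,
ln z₀ = (ln z₁ − r·ln z₂)/(1 − r) = (2.3026 − 0.89969×3.4012)/0.10031 = -7.5509 → z₀ = 0.0005256 m
V₃ = V₁ · ln(z₃/z₀)/ln(z₁/z₀) = 8.7 × 12.5138/9.8535 = 11.0488 m/s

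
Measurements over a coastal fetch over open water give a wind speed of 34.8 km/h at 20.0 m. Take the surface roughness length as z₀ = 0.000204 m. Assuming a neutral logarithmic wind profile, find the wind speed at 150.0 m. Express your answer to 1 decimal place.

40.9 km/h

Log law: V(z) ∝ ln(z/z₀), so V₂/V₁ = ln(z₂/z₀) / ln(z₁/z₀).
ln(150.0/0.000204) = 13.5080, ln(20.0/0.000204) = 11.4931
V₂ = 34.8 × 13.5080/11.4931 = 34.8 × 1.1753 = 40.9009 km/h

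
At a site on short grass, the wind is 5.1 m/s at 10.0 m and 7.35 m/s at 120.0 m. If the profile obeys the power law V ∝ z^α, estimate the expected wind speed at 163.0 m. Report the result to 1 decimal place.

First find α: α = ln(V₂/V₁)/ln(z₂/z₁) = ln(7.35/5.1)/ln(120.0/10.0) = 0.36546/2.48491 = 0.1471
Extrapolate from 120.0 m to 163.0 m: V₃ = 7.35 × (163.0/120.0)^0.1471 = 7.35 × 1.0461 = 7.6886 m/s

7.7 m/s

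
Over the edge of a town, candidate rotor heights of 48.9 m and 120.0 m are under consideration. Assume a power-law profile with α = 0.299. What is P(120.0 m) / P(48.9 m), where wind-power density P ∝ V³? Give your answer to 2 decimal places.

Speed ratio: V_B/V_A = (z_B/z_A)^α = (120.0/48.9)^0.299 = (2.4540)^0.299 = 1.30789
Power-density ratio: P_B/P_A = (V_B/V_A)³ = (1.30789)³ = 2.23726

2.24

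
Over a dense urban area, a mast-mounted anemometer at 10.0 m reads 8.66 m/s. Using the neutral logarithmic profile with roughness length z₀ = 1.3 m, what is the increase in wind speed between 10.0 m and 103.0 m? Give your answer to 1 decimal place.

9.9 m/s

Log law: V₂ = V₁ · ln(z₂/z₀)/ln(z₁/z₀) = 8.66 × 4.3724/2.0402 = 18.5591 m/s
ΔV = 18.5591 − 8.66 = 9.8991 m/s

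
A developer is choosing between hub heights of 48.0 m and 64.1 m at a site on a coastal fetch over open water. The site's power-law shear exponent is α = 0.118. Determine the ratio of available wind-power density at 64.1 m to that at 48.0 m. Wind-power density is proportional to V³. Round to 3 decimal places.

1.108

Speed ratio: V_B/V_A = (z_B/z_A)^α = (64.1/48.0)^0.118 = (1.3354)^0.118 = 1.03472
Power-density ratio: P_B/P_A = (V_B/V_A)³ = (1.03472)³ = 1.10782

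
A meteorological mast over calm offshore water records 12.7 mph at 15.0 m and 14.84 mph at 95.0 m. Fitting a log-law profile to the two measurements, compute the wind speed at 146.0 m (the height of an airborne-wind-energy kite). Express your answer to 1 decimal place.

15.3 mph

Log law: V ∝ ln(z/z₀). From the pair, with r = V₁/V₂ = 0.85580,
ln z₀ = (ln z₁ − r·ln z₂)/(1 − r) = (2.7081 − 0.85580×4.5539)/0.14420 = -8.2462 → z₀ = 0.0002623 m
V₃ = V₁ · ln(z₃/z₀)/ln(z₁/z₀) = 12.7 × 13.2298/10.9542 = 15.3382 mph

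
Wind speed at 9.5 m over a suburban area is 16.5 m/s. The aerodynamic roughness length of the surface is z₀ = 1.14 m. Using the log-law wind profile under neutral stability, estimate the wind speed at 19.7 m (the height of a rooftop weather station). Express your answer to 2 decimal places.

22.18 m/s

Log law: V(z) ∝ ln(z/z₀), so V₂/V₁ = ln(z₂/z₀) / ln(z₁/z₀).
ln(19.7/1.14) = 2.8496, ln(9.5/1.14) = 2.1203
V₂ = 16.5 × 2.8496/2.1203 = 16.5 × 1.3440 = 22.1757 m/s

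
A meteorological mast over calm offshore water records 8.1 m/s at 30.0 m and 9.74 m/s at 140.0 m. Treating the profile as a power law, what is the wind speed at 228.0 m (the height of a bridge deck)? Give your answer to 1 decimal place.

First find α: α = ln(V₂/V₁)/ln(z₂/z₁) = ln(9.74/8.1)/ln(140.0/30.0) = 0.18438/1.54045 = 0.1197
Extrapolate from 140.0 m to 228.0 m: V₃ = 9.74 × (228.0/140.0)^0.1197 = 9.74 × 1.0601 = 10.3255 m/s

10.3 m/s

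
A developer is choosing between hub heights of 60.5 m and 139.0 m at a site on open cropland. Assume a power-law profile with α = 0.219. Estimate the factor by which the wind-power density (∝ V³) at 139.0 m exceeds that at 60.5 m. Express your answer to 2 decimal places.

1.73

Speed ratio: V_B/V_A = (z_B/z_A)^α = (139.0/60.5)^0.219 = (2.2975)^0.219 = 1.19982
Power-density ratio: P_B/P_A = (V_B/V_A)³ = (1.19982)³ = 1.72722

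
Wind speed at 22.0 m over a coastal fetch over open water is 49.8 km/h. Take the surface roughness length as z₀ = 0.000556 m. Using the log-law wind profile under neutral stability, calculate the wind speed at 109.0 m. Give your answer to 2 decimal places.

Log law: V(z) ∝ ln(z/z₀), so V₂/V₁ = ln(z₂/z₀) / ln(z₁/z₀).
ln(109.0/0.000556) = 12.1861, ln(22.0/0.000556) = 10.5858
V₂ = 49.8 × 12.1861/10.5858 = 49.8 × 1.1512 = 57.3285 km/h

57.33 km/h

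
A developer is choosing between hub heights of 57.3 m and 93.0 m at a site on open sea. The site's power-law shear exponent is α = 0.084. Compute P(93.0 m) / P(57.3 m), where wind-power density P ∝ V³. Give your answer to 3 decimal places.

Speed ratio: V_B/V_A = (z_B/z_A)^α = (93.0/57.3)^0.084 = (1.6230)^0.084 = 1.04152
Power-density ratio: P_B/P_A = (V_B/V_A)³ = (1.04152)³ = 1.12980

1.130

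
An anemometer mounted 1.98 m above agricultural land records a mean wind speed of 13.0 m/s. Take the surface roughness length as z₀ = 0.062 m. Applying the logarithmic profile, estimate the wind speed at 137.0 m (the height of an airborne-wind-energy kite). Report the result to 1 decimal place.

Log law: V(z) ∝ ln(z/z₀), so V₂/V₁ = ln(z₂/z₀) / ln(z₁/z₀).
ln(137.0/0.062) = 7.7006, ln(1.98/0.062) = 3.4637
V₂ = 13.0 × 7.7006/3.4637 = 13.0 × 2.2232 = 28.9018 m/s

28.9 m/s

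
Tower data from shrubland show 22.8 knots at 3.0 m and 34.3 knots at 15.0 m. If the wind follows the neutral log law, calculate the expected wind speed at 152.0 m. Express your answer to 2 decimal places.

50.85 knots

Log law: V ∝ ln(z/z₀). From the pair, with r = V₁/V₂ = 0.66472,
ln z₀ = (ln z₁ − r·ln z₂)/(1 − r) = (1.0986 − 0.66472×2.7081)/0.33528 = -2.0923 → z₀ = 0.1234 m
V₃ = V₁ · ln(z₃/z₀)/ln(z₁/z₀) = 22.8 × 7.1162/3.1909 = 50.8474 knots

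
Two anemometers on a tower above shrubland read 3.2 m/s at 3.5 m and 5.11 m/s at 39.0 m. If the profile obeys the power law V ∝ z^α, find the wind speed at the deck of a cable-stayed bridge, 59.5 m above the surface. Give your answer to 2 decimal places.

First find α: α = ln(V₂/V₁)/ln(z₂/z₁) = ln(5.11/3.2)/ln(39.0/3.5) = 0.46805/2.41080 = 0.1941
Extrapolate from 39.0 m to 59.5 m: V₃ = 5.11 × (59.5/39.0)^0.1941 = 5.11 × 1.0855 = 5.5467 m/s

5.55 m/s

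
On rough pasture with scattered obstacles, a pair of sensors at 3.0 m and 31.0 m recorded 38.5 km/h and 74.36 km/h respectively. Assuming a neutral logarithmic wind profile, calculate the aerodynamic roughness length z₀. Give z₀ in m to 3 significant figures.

Log law: V(z) ∝ ln(z/z₀). With r = V₁/V₂ = 38.5/74.36 = 0.51775,
r · ln(z₂/z₀) = ln(z₁/z₀) ⇒ ln z₀ = (ln z₁ − r·ln z₂)/(1 − r)
ln z₀ = (1.09861 − 0.51775×3.43399) / 0.48225 = -1.4087
z₀ = exp(-1.4087) = 0.2445 m

z₀ ≈ 0.244 m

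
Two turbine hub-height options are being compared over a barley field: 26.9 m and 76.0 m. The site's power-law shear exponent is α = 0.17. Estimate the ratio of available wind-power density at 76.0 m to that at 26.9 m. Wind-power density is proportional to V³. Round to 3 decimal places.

Speed ratio: V_B/V_A = (z_B/z_A)^α = (76.0/26.9)^0.17 = (2.8253)^0.17 = 1.19311
Power-density ratio: P_B/P_A = (V_B/V_A)³ = (1.19311)³ = 1.69841

1.698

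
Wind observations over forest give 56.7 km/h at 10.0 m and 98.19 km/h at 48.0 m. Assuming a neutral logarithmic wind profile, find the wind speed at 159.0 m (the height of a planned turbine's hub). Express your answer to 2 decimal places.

Log law: V ∝ ln(z/z₀). From the pair, with r = V₁/V₂ = 0.57745,
ln z₀ = (ln z₁ − r·ln z₂)/(1 − r) = (2.3026 − 0.57745×3.8712)/0.42255 = 0.1589 → z₀ = 1.172 m
V₃ = V₁ · ln(z₃/z₀)/ln(z₁/z₀) = 56.7 × 4.9100/2.1437 = 129.8693 km/h

129.87 km/h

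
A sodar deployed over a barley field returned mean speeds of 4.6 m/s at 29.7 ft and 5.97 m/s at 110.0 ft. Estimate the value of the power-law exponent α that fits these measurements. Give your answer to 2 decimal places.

α ≈ 0.20

Power law: V₂/V₁ = (z₂/z₁)^α ⇒ α = ln(V₂/V₁) / ln(z₂/z₁)
α = ln(5.97/4.6) / ln(110.0/29.7) = ln(1.2978) / ln(3.7037)
  = 0.26069 / 1.30933 = 0.19910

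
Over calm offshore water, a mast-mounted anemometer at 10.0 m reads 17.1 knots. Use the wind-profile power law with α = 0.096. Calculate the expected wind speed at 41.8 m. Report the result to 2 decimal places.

Power-law profile: V₂ = V₁ · (z₂/z₁)^α
V₂ = 17.1 × (41.8/10.0)^0.096 = 17.1 × (4.1800)^0.096
    = 17.1 × 1.1472 = 19.6168 knots

19.62 knots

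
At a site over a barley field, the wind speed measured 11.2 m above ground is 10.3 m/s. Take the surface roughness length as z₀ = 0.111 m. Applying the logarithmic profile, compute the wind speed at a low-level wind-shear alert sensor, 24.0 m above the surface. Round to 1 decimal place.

12.0 m/s

Log law: V(z) ∝ ln(z/z₀), so V₂/V₁ = ln(z₂/z₀) / ln(z₁/z₀).
ln(24.0/0.111) = 5.3763, ln(11.2/0.111) = 4.6141
V₂ = 10.3 × 5.3763/4.6141 = 10.3 × 1.1652 = 12.0013 m/s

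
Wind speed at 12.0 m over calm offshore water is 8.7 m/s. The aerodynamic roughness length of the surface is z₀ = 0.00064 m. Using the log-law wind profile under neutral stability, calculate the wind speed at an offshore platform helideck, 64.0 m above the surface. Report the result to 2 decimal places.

Log law: V(z) ∝ ln(z/z₀), so V₂/V₁ = ln(z₂/z₀) / ln(z₁/z₀).
ln(64.0/0.00064) = 11.5129, ln(12.0/0.00064) = 9.8389
V₂ = 8.7 × 11.5129/9.8389 = 8.7 × 1.1701 = 10.1802 m/s

10.18 m/s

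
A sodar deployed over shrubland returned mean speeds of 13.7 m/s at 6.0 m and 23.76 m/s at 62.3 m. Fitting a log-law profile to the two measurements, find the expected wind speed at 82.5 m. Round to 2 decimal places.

Log law: V ∝ ln(z/z₀). From the pair, with r = V₁/V₂ = 0.57660,
ln z₀ = (ln z₁ − r·ln z₂)/(1 − r) = (1.7918 − 0.57660×4.1320)/0.42340 = -1.3952 → z₀ = 0.2478 m
V₃ = V₁ · ln(z₃/z₀)/ln(z₁/z₀) = 13.7 × 5.8080/3.1870 = 24.9673 m/s

24.97 m/s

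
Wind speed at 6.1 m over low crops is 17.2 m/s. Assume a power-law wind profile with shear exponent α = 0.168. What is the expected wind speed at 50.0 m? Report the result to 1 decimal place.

Power-law profile: V₂ = V₁ · (z₂/z₁)^α
V₂ = 17.2 × (50.0/6.1)^0.168 = 17.2 × (8.1967)^0.168
    = 17.2 × 1.4239 = 24.4918 m/s

24.5 m/s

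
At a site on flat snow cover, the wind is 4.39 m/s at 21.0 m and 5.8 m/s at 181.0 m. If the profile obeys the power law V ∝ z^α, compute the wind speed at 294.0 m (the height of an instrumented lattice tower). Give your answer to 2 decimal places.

First find α: α = ln(V₂/V₁)/ln(z₂/z₁) = ln(5.8/4.39)/ln(181.0/21.0) = 0.27853/2.15397 = 0.1293
Extrapolate from 181.0 m to 294.0 m: V₃ = 5.8 × (294.0/181.0)^0.1293 = 5.8 × 1.0647 = 6.1755 m/s

6.18 m/s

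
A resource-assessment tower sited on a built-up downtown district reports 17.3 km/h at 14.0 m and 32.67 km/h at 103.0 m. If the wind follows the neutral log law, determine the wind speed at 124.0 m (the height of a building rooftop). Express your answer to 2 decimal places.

34.10 km/h

Log law: V ∝ ln(z/z₀). From the pair, with r = V₁/V₂ = 0.52954,
ln z₀ = (ln z₁ − r·ln z₂)/(1 − r) = (2.6391 − 0.52954×4.6347)/0.47046 = 0.3928 → z₀ = 1.481 m
V₃ = V₁ · ln(z₃/z₀)/ln(z₁/z₀) = 17.3 × 4.4275/2.2463 = 34.0991 km/h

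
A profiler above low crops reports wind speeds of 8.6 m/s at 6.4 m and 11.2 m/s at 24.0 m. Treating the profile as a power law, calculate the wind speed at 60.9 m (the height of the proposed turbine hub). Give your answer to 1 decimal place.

13.5 m/s

First find α: α = ln(V₂/V₁)/ln(z₂/z₁) = ln(11.2/8.6)/ln(24.0/6.4) = 0.26415/1.32176 = 0.1998
Extrapolate from 24.0 m to 60.9 m: V₃ = 11.2 × (60.9/24.0)^0.1998 = 11.2 × 1.2045 = 13.4908 m/s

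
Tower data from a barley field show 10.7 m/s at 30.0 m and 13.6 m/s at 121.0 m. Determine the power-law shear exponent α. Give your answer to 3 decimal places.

Power law: V₂/V₁ = (z₂/z₁)^α ⇒ α = ln(V₂/V₁) / ln(z₂/z₁)
α = ln(13.6/10.7) / ln(121.0/30.0) = ln(1.2710) / ln(4.0333)
  = 0.23983 / 1.39459 = 0.17197

α ≈ 0.172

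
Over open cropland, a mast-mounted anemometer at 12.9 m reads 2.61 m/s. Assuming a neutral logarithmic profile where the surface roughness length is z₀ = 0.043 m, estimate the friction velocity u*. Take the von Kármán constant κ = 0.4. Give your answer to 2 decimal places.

u* ≈ 0.18 m/s

Log law: V(z) = (u*/κ) · ln(z/z₀) ⇒ u* = κ · V / ln(z/z₀)
u* = 0.4 × 2.61 / ln(12.9/0.043) = 0.4 × 2.61 / 5.7038
   = 1.0440 / 5.7038 = 0.1830 m/s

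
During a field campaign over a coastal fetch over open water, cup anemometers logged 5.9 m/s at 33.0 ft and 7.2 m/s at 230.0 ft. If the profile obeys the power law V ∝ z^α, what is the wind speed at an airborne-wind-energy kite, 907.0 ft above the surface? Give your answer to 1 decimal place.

First find α: α = ln(V₂/V₁)/ln(z₂/z₁) = ln(7.2/5.9)/ln(230.0/33.0) = 0.19913/1.94157 = 0.1026
Extrapolate from 230.0 ft to 907.0 ft: V₃ = 7.2 × (907.0/230.0)^0.1026 = 7.2 × 1.1511 = 8.2879 m/s

8.3 m/s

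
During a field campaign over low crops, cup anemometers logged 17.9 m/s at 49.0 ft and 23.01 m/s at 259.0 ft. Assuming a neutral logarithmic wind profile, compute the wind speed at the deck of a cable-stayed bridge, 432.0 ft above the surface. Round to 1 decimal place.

Log law: V ∝ ln(z/z₀). From the pair, with r = V₁/V₂ = 0.77792,
ln z₀ = (ln z₁ − r·ln z₂)/(1 − r) = (3.8918 − 0.77792×5.5568)/0.22208 = -1.9406 → z₀ = 0.1436 ft
V₃ = V₁ · ln(z₃/z₀)/ln(z₁/z₀) = 17.9 × 8.0090/5.8324 = 24.5801 m/s

24.6 m/s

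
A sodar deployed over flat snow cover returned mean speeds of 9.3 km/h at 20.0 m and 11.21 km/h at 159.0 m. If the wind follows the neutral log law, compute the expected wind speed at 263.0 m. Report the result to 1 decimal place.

11.7 km/h

Log law: V ∝ ln(z/z₀). From the pair, with r = V₁/V₂ = 0.82962,
ln z₀ = (ln z₁ − r·ln z₂)/(1 − r) = (2.9957 − 0.82962×5.0689)/0.17038 = -7.0988 → z₀ = 0.0008261 m
V₃ = V₁ · ln(z₃/z₀)/ln(z₁/z₀) = 9.3 × 12.6709/10.0945 = 11.6736 km/h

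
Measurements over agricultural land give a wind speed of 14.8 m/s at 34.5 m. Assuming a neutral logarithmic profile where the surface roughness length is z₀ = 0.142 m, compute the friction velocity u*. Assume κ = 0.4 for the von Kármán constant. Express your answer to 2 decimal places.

Log law: V(z) = (u*/κ) · ln(z/z₀) ⇒ u* = κ · V / ln(z/z₀)
u* = 0.4 × 14.8 / ln(34.5/0.142) = 0.4 × 14.8 / 5.4929
   = 5.9200 / 5.4929 = 1.0778 m/s

u* ≈ 1.08 m/s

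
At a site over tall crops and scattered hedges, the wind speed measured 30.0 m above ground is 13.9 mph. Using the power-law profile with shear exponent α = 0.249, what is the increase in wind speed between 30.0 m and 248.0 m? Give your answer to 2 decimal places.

9.62 mph

Power law: V₂ = V₁ · (z₂/z₁)^α = 13.9 × (8.2667)^0.249 = 23.5196 mph
ΔV = 23.5196 − 13.9 = 9.6196 mph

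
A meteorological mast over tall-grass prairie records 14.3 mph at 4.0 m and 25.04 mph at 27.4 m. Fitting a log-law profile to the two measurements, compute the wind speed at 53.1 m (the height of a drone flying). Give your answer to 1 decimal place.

28.7 mph

Log law: V ∝ ln(z/z₀). From the pair, with r = V₁/V₂ = 0.57109,
ln z₀ = (ln z₁ − r·ln z₂)/(1 − r) = (1.3863 − 0.57109×3.3105)/0.42891 = -1.1758 → z₀ = 0.3086 m
V₃ = V₁ · ln(z₃/z₀)/ln(z₁/z₀) = 14.3 × 5.1480/2.5621 = 28.7328 mph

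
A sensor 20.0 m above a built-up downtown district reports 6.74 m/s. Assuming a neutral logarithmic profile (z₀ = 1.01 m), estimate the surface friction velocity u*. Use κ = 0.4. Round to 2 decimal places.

Log law: V(z) = (u*/κ) · ln(z/z₀) ⇒ u* = κ · V / ln(z/z₀)
u* = 0.4 × 6.74 / ln(20.0/1.01) = 0.4 × 6.74 / 2.9858
   = 2.6960 / 2.9858 = 0.9029 m/s

u* ≈ 0.90 m/s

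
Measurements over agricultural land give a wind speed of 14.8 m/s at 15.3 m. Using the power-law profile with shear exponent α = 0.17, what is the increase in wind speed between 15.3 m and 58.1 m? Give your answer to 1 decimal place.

3.8 m/s

Power law: V₂ = V₁ · (z₂/z₁)^α = 14.8 × (3.7974)^0.17 = 18.5684 m/s
ΔV = 18.5684 − 14.8 = 3.7684 m/s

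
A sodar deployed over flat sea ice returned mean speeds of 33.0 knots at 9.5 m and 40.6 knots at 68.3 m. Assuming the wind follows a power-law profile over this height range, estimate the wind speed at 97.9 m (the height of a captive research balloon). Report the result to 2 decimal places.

42.17 knots

First find α: α = ln(V₂/V₁)/ln(z₂/z₁) = ln(40.6/33.0)/ln(68.3/9.5) = 0.20726/1.97262 = 0.1051
Extrapolate from 68.3 m to 97.9 m: V₃ = 40.6 × (97.9/68.3)^0.1051 = 40.6 × 1.0386 = 42.1653 knots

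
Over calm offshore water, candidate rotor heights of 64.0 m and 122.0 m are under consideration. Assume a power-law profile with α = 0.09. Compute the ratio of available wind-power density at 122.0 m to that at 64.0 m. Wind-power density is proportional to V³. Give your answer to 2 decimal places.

1.19

Speed ratio: V_B/V_A = (z_B/z_A)^α = (122.0/64.0)^0.09 = (1.9062)^0.09 = 1.05978
Power-density ratio: P_B/P_A = (V_B/V_A)³ = (1.05978)³ = 1.19028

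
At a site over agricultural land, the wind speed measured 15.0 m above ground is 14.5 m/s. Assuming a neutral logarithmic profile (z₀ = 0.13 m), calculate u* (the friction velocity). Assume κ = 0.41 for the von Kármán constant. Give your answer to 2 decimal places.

Log law: V(z) = (u*/κ) · ln(z/z₀) ⇒ u* = κ · V / ln(z/z₀)
u* = 0.41 × 14.5 / ln(15.0/0.13) = 0.41 × 14.5 / 4.7483
   = 5.9450 / 4.7483 = 1.2520 m/s

u* ≈ 1.25 m/s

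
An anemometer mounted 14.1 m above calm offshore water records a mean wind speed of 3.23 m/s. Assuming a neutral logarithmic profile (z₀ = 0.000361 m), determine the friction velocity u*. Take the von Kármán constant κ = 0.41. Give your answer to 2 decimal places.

Log law: V(z) = (u*/κ) · ln(z/z₀) ⇒ u* = κ · V / ln(z/z₀)
u* = 0.41 × 3.23 / ln(14.1/0.000361) = 0.41 × 3.23 / 10.5728
   = 1.3243 / 10.5728 = 0.1253 m/s

u* ≈ 0.13 m/s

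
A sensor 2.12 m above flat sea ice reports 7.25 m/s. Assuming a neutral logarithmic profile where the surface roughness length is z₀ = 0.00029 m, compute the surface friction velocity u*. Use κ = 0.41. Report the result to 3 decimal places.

Log law: V(z) = (u*/κ) · ln(z/z₀) ⇒ u* = κ · V / ln(z/z₀)
u* = 0.41 × 7.25 / ln(2.12/0.00029) = 0.41 × 7.25 / 8.8970
   = 2.9725 / 8.8970 = 0.3341 m/s

u* ≈ 0.334 m/s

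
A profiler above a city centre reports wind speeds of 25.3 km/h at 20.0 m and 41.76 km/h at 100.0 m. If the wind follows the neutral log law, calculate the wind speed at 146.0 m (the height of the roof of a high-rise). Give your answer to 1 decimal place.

Log law: V ∝ ln(z/z₀). From the pair, with r = V₁/V₂ = 0.60584,
ln z₀ = (ln z₁ − r·ln z₂)/(1 − r) = (2.9957 − 0.60584×4.6052)/0.39416 = 0.5219 → z₀ = 1.685 m
V₃ = V₁ · ln(z₃/z₀)/ln(z₁/z₀) = 25.3 × 4.4617/2.4738 = 45.6303 km/h

45.6 km/h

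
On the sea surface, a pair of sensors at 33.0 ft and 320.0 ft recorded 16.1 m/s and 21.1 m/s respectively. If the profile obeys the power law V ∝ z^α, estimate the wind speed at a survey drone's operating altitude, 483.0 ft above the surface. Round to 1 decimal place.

First find α: α = ln(V₂/V₁)/ln(z₂/z₁) = ln(21.1/16.1)/ln(320.0/33.0) = 0.27045/2.27181 = 0.1190
Extrapolate from 320.0 ft to 483.0 ft: V₃ = 21.1 × (483.0/320.0)^0.1190 = 21.1 × 1.0502 = 22.1599 m/s

22.2 m/s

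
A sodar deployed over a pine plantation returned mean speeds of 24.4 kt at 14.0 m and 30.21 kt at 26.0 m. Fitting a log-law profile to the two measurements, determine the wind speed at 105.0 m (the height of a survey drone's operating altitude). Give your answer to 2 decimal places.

43.31 kt

Log law: V ∝ ln(z/z₀). From the pair, with r = V₁/V₂ = 0.80768,
ln z₀ = (ln z₁ − r·ln z₂)/(1 − r) = (2.6391 − 0.80768×3.2581)/0.19232 = 0.0393 → z₀ = 1.040 m
V₃ = V₁ · ln(z₃/z₀)/ln(z₁/z₀) = 24.4 × 4.6147/2.5998 = 43.3109 kt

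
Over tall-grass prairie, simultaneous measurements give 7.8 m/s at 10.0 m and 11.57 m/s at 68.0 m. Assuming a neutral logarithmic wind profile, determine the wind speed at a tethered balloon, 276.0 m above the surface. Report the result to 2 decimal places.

14.33 m/s

Log law: V ∝ ln(z/z₀). From the pair, with r = V₁/V₂ = 0.67416,
ln z₀ = (ln z₁ − r·ln z₂)/(1 − r) = (2.3026 − 0.67416×4.2195)/0.32584 = -1.6635 → z₀ = 0.1895 m
V₃ = V₁ · ln(z₃/z₀)/ln(z₁/z₀) = 7.8 × 7.2839/3.9660 = 14.3251 m/s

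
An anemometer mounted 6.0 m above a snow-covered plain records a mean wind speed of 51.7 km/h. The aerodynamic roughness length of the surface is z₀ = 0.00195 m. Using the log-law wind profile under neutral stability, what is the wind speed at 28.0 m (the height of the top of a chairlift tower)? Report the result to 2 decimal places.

61.62 km/h

Log law: V(z) ∝ ln(z/z₀), so V₂/V₁ = ln(z₂/z₀) / ln(z₁/z₀).
ln(28.0/0.00195) = 9.5721, ln(6.0/0.00195) = 8.0317
V₂ = 51.7 × 9.5721/8.0317 = 51.7 × 1.1918 = 61.6159 km/h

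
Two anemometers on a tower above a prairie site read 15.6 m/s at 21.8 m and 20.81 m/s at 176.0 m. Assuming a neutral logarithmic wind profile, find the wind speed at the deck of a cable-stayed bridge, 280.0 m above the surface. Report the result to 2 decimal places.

Log law: V ∝ ln(z/z₀). From the pair, with r = V₁/V₂ = 0.74964,
ln z₀ = (ln z₁ − r·ln z₂)/(1 − r) = (3.0819 − 0.74964×5.1705)/0.25036 = -3.1718 → z₀ = 0.04193 m
V₃ = V₁ · ln(z₃/z₀)/ln(z₁/z₀) = 15.6 × 8.8066/6.2537 = 21.9682 m/s

21.97 m/s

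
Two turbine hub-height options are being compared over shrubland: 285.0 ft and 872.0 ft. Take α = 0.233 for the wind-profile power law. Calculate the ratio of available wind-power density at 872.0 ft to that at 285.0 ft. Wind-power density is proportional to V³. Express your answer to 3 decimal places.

2.185

Speed ratio: V_B/V_A = (z_B/z_A)^α = (872.0/285.0)^0.233 = (3.0596)^0.233 = 1.29766
Power-density ratio: P_B/P_A = (V_B/V_A)³ = (1.29766)³ = 2.18517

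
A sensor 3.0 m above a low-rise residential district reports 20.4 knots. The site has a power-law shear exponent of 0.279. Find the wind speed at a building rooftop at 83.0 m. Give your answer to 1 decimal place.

51.5 knots

Power-law profile: V₂ = V₁ · (z₂/z₁)^α
V₂ = 20.4 × (83.0/3.0)^0.279 = 20.4 × (27.6667)^0.279
    = 20.4 × 2.5253 = 51.5153 knots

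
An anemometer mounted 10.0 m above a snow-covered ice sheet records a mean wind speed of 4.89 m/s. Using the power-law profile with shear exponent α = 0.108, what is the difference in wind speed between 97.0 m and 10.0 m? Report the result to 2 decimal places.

1.36 m/s

Power law: V₂ = V₁ · (z₂/z₁)^α = 4.89 × (9.7000)^0.108 = 6.2500 m/s
ΔV = 6.2500 − 4.89 = 1.3600 m/s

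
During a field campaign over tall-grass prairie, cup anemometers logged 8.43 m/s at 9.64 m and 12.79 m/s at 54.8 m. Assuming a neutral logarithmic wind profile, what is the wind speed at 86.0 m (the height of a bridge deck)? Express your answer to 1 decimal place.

Log law: V ∝ ln(z/z₀). From the pair, with r = V₁/V₂ = 0.65911,
ln z₀ = (ln z₁ − r·ln z₂)/(1 − r) = (2.2659 − 0.65911×4.0037)/0.34089 = -1.0940 → z₀ = 0.3349 m
V₃ = V₁ · ln(z₃/z₀)/ln(z₁/z₀) = 8.43 × 5.5484/3.3600 = 13.9207 m/s

13.9 m/s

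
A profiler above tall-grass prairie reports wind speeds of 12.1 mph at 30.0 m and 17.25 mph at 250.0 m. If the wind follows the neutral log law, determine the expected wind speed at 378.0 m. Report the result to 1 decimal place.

18.3 mph

Log law: V ∝ ln(z/z₀). From the pair, with r = V₁/V₂ = 0.70145,
ln z₀ = (ln z₁ − r·ln z₂)/(1 − r) = (3.4012 − 0.70145×5.5215)/0.29855 = -1.5804 → z₀ = 0.2059 m
V₃ = V₁ · ln(z₃/z₀)/ln(z₁/z₀) = 12.1 × 7.5153/4.9816 = 18.2542 mph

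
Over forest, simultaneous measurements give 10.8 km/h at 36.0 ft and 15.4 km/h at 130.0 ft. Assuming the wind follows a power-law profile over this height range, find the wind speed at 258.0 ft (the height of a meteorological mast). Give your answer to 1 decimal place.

18.6 km/h

First find α: α = ln(V₂/V₁)/ln(z₂/z₁) = ln(15.4/10.8)/ln(130.0/36.0) = 0.35482/1.28402 = 0.2763
Extrapolate from 130.0 ft to 258.0 ft: V₃ = 15.4 × (258.0/130.0)^0.2763 = 15.4 × 1.2085 = 18.6114 km/h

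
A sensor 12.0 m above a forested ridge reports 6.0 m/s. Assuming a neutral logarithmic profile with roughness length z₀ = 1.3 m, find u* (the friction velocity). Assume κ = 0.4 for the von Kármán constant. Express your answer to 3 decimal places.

u* ≈ 1.080 m/s

Log law: V(z) = (u*/κ) · ln(z/z₀) ⇒ u* = κ · V / ln(z/z₀)
u* = 0.4 × 6.0 / ln(12.0/1.3) = 0.4 × 6.0 / 2.2225
   = 2.4000 / 2.2225 = 1.0798 m/s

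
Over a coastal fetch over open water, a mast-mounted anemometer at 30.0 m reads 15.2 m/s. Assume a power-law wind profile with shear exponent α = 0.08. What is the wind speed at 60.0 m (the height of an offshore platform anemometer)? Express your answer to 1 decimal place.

16.1 m/s

Power-law profile: V₂ = V₁ · (z₂/z₁)^α
V₂ = 15.2 × (60.0/30.0)^0.08 = 15.2 × (2.0000)^0.08
    = 15.2 × 1.0570 = 16.0667 m/s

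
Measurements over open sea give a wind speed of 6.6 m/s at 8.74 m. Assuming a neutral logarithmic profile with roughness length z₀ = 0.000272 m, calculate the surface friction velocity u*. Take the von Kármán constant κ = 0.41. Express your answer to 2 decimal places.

u* ≈ 0.26 m/s

Log law: V(z) = (u*/κ) · ln(z/z₀) ⇒ u* = κ · V / ln(z/z₀)
u* = 0.41 × 6.6 / ln(8.74/0.000272) = 0.41 × 6.6 / 10.3776
   = 2.7060 / 10.3776 = 0.2608 m/s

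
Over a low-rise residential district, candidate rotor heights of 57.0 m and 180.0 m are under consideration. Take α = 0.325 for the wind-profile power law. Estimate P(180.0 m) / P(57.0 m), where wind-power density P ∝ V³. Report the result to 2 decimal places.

3.07

Speed ratio: V_B/V_A = (z_B/z_A)^α = (180.0/57.0)^0.325 = (3.1579)^0.325 = 1.45313
Power-density ratio: P_B/P_A = (V_B/V_A)³ = (1.45313)³ = 3.06841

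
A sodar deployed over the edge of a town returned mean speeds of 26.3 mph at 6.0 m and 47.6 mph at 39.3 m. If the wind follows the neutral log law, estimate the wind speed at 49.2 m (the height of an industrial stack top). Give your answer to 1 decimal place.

50.1 mph

Log law: V ∝ ln(z/z₀). From the pair, with r = V₁/V₂ = 0.55252,
ln z₀ = (ln z₁ − r·ln z₂)/(1 − r) = (1.7918 − 0.55252×3.6712)/0.44748 = -0.5289 → z₀ = 0.5893 m
V₃ = V₁ · ln(z₃/z₀)/ln(z₁/z₀) = 26.3 × 4.4248/2.3207 = 50.1462 mph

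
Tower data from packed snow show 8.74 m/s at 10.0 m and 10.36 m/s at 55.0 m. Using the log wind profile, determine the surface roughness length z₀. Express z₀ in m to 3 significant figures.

Log law: V(z) ∝ ln(z/z₀). With r = V₁/V₂ = 8.74/10.36 = 0.84363,
r · ln(z₂/z₀) = ln(z₁/z₀) ⇒ ln z₀ = (ln z₁ − r·ln z₂)/(1 − r)
ln z₀ = (2.30259 − 0.84363×4.00733) / 0.15637 = -6.8946
z₀ = exp(-6.8946) = 0.001013 m

z₀ ≈ 0.00101 m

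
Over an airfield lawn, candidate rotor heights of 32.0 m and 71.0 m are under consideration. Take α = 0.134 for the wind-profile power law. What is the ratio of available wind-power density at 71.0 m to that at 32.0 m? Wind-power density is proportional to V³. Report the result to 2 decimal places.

1.38

Speed ratio: V_B/V_A = (z_B/z_A)^α = (71.0/32.0)^0.134 = (2.2188)^0.134 = 1.11270
Power-density ratio: P_B/P_A = (V_B/V_A)³ = (1.11270)³ = 1.37764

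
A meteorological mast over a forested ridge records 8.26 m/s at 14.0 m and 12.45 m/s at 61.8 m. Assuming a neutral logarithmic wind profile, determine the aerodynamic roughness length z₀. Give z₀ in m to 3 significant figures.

Log law: V(z) ∝ ln(z/z₀). With r = V₁/V₂ = 8.26/12.45 = 0.66345,
r · ln(z₂/z₀) = ln(z₁/z₀) ⇒ ln z₀ = (ln z₁ − r·ln z₂)/(1 − r)
ln z₀ = (2.63906 − 0.66345×4.12390) / 0.33655 = -0.2881
z₀ = exp(-0.2881) = 0.7497 m

z₀ ≈ 0.750 m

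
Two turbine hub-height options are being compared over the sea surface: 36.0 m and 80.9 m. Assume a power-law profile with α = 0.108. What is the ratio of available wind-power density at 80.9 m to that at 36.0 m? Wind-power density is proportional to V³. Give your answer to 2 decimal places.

Speed ratio: V_B/V_A = (z_B/z_A)^α = (80.9/36.0)^0.108 = (2.2472)^0.108 = 1.09138
Power-density ratio: P_B/P_A = (V_B/V_A)³ = (1.09138)³ = 1.29997

1.30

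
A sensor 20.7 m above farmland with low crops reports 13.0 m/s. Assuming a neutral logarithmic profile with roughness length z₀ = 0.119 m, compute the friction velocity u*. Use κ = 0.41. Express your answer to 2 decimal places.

Log law: V(z) = (u*/κ) · ln(z/z₀) ⇒ u* = κ · V / ln(z/z₀)
u* = 0.41 × 13.0 / ln(20.7/0.119) = 0.41 × 13.0 / 5.1588
   = 5.3300 / 5.1588 = 1.0332 m/s

u* ≈ 1.03 m/s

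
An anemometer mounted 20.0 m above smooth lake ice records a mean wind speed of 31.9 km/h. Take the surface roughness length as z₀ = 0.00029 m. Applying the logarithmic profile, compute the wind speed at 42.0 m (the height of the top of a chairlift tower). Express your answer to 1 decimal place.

Log law: V(z) ∝ ln(z/z₀), so V₂/V₁ = ln(z₂/z₀) / ln(z₁/z₀).
ln(42.0/0.00029) = 11.8833, ln(20.0/0.00029) = 11.1414
V₂ = 31.9 × 11.8833/11.1414 = 31.9 × 1.0666 = 34.0243 km/h

34.0 km/h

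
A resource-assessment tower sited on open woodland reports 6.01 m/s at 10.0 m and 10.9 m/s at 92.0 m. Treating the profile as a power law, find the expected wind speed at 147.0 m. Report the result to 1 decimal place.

12.4 m/s

First find α: α = ln(V₂/V₁)/ln(z₂/z₁) = ln(10.9/6.01)/ln(92.0/10.0) = 0.59534/2.21920 = 0.2683
Extrapolate from 92.0 m to 147.0 m: V₃ = 10.9 × (147.0/92.0)^0.2683 = 10.9 × 1.1340 = 12.3602 m/s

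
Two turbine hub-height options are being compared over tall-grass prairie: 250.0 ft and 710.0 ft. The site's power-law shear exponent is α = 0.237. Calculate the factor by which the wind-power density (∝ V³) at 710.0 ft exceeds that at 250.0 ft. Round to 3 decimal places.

2.100

Speed ratio: V_B/V_A = (z_B/z_A)^α = (710.0/250.0)^0.237 = (2.8400)^0.237 = 1.28067
Power-density ratio: P_B/P_A = (V_B/V_A)³ = (1.28067)³ = 2.10044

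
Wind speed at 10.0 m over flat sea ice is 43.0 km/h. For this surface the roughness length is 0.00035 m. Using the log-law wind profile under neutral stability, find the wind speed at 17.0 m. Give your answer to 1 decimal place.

45.2 km/h

Log law: V(z) ∝ ln(z/z₀), so V₂/V₁ = ln(z₂/z₀) / ln(z₁/z₀).
ln(17.0/0.00035) = 10.7908, ln(10.0/0.00035) = 10.2602
V₂ = 43.0 × 10.7908/10.2602 = 43.0 × 1.0517 = 45.2238 km/h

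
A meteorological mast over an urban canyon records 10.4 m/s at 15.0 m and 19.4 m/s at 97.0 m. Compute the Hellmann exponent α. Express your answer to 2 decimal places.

α ≈ 0.33

Power law: V₂/V₁ = (z₂/z₁)^α ⇒ α = ln(V₂/V₁) / ln(z₂/z₁)
α = ln(19.4/10.4) / ln(97.0/15.0) = ln(1.8654) / ln(6.4667)
  = 0.62347 / 1.86666 = 0.33400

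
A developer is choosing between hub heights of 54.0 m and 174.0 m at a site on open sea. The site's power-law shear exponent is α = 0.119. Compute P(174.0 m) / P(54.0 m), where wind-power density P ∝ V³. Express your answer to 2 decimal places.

1.52

Speed ratio: V_B/V_A = (z_B/z_A)^α = (174.0/54.0)^0.119 = (3.2222)^0.119 = 1.14940
Power-density ratio: P_B/P_A = (V_B/V_A)³ = (1.14940)³ = 1.51849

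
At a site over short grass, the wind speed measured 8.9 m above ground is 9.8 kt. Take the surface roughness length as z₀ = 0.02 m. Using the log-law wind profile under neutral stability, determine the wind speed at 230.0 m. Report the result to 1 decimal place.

15.0 kt

Log law: V(z) ∝ ln(z/z₀), so V₂/V₁ = ln(z₂/z₀) / ln(z₁/z₀).
ln(230.0/0.02) = 9.3501, ln(8.9/0.02) = 6.0981
V₂ = 9.8 × 9.3501/6.0981 = 9.8 × 1.5333 = 15.0262 kt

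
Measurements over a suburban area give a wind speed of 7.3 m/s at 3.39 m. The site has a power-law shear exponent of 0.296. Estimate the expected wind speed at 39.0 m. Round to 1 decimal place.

15.0 m/s

Power-law profile: V₂ = V₁ · (z₂/z₁)^α
V₂ = 7.3 × (39.0/3.39)^0.296 = 7.3 × (11.5044)^0.296
    = 7.3 × 2.0607 = 15.0432 m/s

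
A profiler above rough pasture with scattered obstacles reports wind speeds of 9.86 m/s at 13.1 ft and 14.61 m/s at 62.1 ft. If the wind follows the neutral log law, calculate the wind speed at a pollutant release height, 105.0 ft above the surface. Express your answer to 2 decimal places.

Log law: V ∝ ln(z/z₀). From the pair, with r = V₁/V₂ = 0.67488,
ln z₀ = (ln z₁ − r·ln z₂)/(1 − r) = (2.5726 − 0.67488×4.1287)/0.32512 = -0.6576 → z₀ = 0.5181 ft
V₃ = V₁ · ln(z₃/z₀)/ln(z₁/z₀) = 9.86 × 5.3116/3.2302 = 16.2132 m/s

16.21 m/s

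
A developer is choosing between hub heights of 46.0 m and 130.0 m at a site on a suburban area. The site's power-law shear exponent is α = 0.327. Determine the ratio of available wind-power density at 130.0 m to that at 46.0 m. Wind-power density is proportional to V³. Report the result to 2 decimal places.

Speed ratio: V_B/V_A = (z_B/z_A)^α = (130.0/46.0)^0.327 = (2.8261)^0.327 = 1.40455
Power-density ratio: P_B/P_A = (V_B/V_A)³ = (1.40455)³ = 2.77085

2.77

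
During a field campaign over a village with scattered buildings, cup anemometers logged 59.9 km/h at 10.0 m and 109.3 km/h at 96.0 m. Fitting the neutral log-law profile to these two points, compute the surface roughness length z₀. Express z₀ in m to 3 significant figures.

z₀ ≈ 0.644 m

Log law: V(z) ∝ ln(z/z₀). With r = V₁/V₂ = 59.9/109.3 = 0.54803,
r · ln(z₂/z₀) = ln(z₁/z₀) ⇒ ln z₀ = (ln z₁ − r·ln z₂)/(1 − r)
ln z₀ = (2.30259 − 0.54803×4.56435) / 0.45197 = -0.4399
z₀ = exp(-0.4399) = 0.6441 m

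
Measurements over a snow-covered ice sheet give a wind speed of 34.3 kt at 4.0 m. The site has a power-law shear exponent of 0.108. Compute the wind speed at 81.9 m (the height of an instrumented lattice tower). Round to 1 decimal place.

47.5 kt

Power-law profile: V₂ = V₁ · (z₂/z₁)^α
V₂ = 34.3 × (81.9/4.0)^0.108 = 34.3 × (20.4750)^0.108
    = 34.3 × 1.3855 = 47.5233 kt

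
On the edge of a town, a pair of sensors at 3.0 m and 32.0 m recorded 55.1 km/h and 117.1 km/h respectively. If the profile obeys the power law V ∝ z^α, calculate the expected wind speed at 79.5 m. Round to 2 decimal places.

156.47 km/h

First find α: α = ln(V₂/V₁)/ln(z₂/z₁) = ln(117.1/55.1)/ln(32.0/3.0) = 0.75388/2.36712 = 0.3185
Extrapolate from 32.0 m to 79.5 m: V₃ = 117.1 × (79.5/32.0)^0.3185 = 117.1 × 1.3362 = 156.4679 km/h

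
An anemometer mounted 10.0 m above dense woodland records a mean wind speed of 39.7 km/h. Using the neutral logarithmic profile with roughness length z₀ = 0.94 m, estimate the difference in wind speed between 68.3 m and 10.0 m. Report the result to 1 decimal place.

32.3 km/h

Log law: V₂ = V₁ · ln(z₂/z₀)/ln(z₁/z₀) = 39.7 × 4.2858/2.3645 = 71.9596 km/h
ΔV = 71.9596 − 39.7 = 32.2596 km/h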